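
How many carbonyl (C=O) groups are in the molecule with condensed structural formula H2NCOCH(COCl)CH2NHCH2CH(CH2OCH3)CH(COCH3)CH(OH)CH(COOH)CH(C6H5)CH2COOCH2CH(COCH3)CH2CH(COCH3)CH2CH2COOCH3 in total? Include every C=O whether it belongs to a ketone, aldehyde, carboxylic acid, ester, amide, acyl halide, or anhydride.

8

H2NCO: amide, 1 C=O (running total 1).
CH(COCl): acyl halide, 1 C=O (running total 2).
CH(COCH3): ketone, 1 C=O (running total 3).
CH(COOH): carboxylic acid, 1 C=O (running total 4).
CH2COOCH2: ester, 1 C=O (running total 5).
CH(COCH3): ketone, 1 C=O (running total 6).
CH(COCH3): ketone, 1 C=O (running total 7).
COOCH3: ester, 1 C=O (running total 8).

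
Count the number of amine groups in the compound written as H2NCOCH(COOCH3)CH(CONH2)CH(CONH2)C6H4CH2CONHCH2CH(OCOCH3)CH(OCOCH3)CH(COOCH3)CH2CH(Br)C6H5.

–C(=O)NH2: carbonyl C bonded to C and to N → amide (the N is not a separate amine).
pendant –COOCH3: carbonyl C bonded to C and –OCH3 → ester.
pendant –CONH2: carbonyl C bonded to C and N → amide.
pendant –CONH2: carbonyl C bonded to C and N → amide.
para-disubstituted benzene ring → arene.
–C(=O)–N– linkage → amide (the N is not an amine).
pendant –OC(=O)CH3: an acyloxy group → ester.
pendant –OC(=O)CH3: an acyloxy group → ester.
pendant –COOCH3: carbonyl C bonded to C and –OCH3 → ester.
halogen on an sp³ carbon → alkyl halide.
–C6H5 phenyl ring → arene.
No segment is a amine: H2NCO is amide, not amine; CH(CONH2) is amide, not amine; CH(CONH2) is amide, not amine. → 0.

0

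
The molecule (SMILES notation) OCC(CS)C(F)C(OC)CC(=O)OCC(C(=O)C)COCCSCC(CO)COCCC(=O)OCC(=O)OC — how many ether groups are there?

HO– on an sp³ carbon → alcohol.
pendant –CH2SH → thiol.
halogen on an sp³ carbon → alkyl halide.
pendant –OCH3: C–O–C with sp³ C, no adjacent C=O → ether.
–C(=O)–O–C with C on the carbonyl side → ester.
pendant –COCH3: carbonyl C bonded to two carbons → ketone.
C–O–C with sp³ carbons on both sides and no adjacent C=O → ether.
C–S–C linkage → sulfide (thioether).
pendant –CH2OH on an sp³ backbone C → alcohol.
C–O–C with sp³ carbons on both sides and no adjacent C=O → ether.
–C(=O)–O–C with C on the carbonyl side → ester.
–C(=O)OCH3: carbonyl C bonded to C and to –OCH3 → ester (not ketone + ether).
Ether appears at: CH(OCH3), CH2OCH2, CH2OCH2 → 3.

3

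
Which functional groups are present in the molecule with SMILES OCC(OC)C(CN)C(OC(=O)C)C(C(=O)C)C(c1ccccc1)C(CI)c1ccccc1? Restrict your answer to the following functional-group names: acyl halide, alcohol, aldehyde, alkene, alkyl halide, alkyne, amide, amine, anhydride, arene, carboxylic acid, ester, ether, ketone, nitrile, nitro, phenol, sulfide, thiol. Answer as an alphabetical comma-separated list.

HO– on an sp³ carbon → alcohol.
pendant –OCH3: C–O–C with sp³ C, no adjacent C=O → ether.
pendant –CH2NH2: N on sp³ C, no adjacent C=O → amine.
pendant –OC(=O)CH3: an acyloxy group → ester.
pendant –COCH3: carbonyl C bonded to two carbons → ketone.
pendant –C6H5: benzene ring → arene.
pendant –CH2X: halogen on sp³ carbon → alkyl halide.
–C6H5 phenyl ring → arene.

alcohol, alkyl halide, amine, arene, ester, ether, ketone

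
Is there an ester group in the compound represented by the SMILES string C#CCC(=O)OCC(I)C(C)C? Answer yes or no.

C≡C triple bond → alkyne.
–C(=O)–O–C with C on the carbonyl side → ester.
halogen on an sp³ carbon → alkyl halide.
The CH2COOCH2 segment supplies the ester: –C(=O)–O–C with C on the carbonyl side → ester.

yes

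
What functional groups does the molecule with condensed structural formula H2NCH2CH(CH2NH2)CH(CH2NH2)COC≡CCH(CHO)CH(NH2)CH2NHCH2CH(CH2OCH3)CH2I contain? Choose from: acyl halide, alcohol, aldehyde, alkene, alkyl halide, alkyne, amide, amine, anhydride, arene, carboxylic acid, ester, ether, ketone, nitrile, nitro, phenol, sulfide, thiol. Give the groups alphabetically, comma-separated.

aldehyde, alkyl halide, alkyne, amine, ether, ketone

–NH2 on an sp³ carbon with no adjacent C=O → amine.
pendant –CH2NH2: N on sp³ C, no adjacent C=O → amine.
pendant –CH2NH2: N on sp³ C, no adjacent C=O → amine.
–C(=O)– with carbon on both sides → ketone.
C≡C triple bond → alkyne.
pendant –CHO: carbonyl C bonded to C and H → aldehyde.
–NH2 on an sp³ carbon with no adjacent C=O → amine.
C–N–C with sp³ carbons and no adjacent C=O → amine (secondary).
pendant –CH2OCH3: C–O–C linkage → ether.
halogen on an sp³ carbon → alkyl halide.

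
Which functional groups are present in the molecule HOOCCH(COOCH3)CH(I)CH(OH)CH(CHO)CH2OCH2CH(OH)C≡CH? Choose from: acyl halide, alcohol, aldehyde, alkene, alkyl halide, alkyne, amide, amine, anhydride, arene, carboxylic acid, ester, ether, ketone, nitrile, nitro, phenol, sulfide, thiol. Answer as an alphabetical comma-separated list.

alcohol, aldehyde, alkyl halide, alkyne, carboxylic acid, ester, ether

Reading the structure from left to right:
  HOOC: –COOH: carbonyl C bonded to –OH and C → carboxylic acid (the –OH is not a separate alcohol).
  CH(COOCH3): pendant –COOCH3: carbonyl C bonded to C and –OCH3 → ester.
  CH(I): halogen on an sp³ carbon → alkyl halide.
  CH(OH): –OH on an sp³ carbon → alcohol (secondary).
  CH(CHO): pendant –CHO: carbonyl C bonded to C and H → aldehyde.
  CH2OCH2: C–O–C with sp³ carbons on both sides and no adjacent C=O → ether.
  CH(OH): –OH on an sp³ carbon → alcohol (secondary).
  C≡CH: C≡C triple bond → alkyne.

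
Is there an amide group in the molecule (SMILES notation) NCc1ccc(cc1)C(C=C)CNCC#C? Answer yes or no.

no

Reading the structure from left to right:
  H2NCH2: –NH2 on an sp³ carbon with no adjacent C=O → amine.
  C6H4: para-disubstituted benzene ring → arene.
  CH(CH=CH2): pendant –CH=CH2: C=C double bond → alkene.
  CH2NHCH2: C–N–C with sp³ carbons and no adjacent C=O → amine (secondary).
  C≡CH: C≡C triple bond → alkyne.
The groups actually present are: alkene, alkyne, amine, arene.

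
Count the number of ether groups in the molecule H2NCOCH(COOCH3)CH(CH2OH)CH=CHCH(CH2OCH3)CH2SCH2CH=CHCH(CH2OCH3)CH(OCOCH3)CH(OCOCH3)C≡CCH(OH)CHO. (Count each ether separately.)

2

Working along the chain:
  H2NCO: –C(=O)NH2: carbonyl C bonded to C and to N → amide (the N is not a separate amine).
  CH(COOCH3): pendant –COOCH3: carbonyl C bonded to C and –OCH3 → ester.
  CH(CH2OH): pendant –CH2OH on an sp³ backbone C → alcohol.
  CH=CH: C=C double bond → alkene.
  CH(CH2OCH3): pendant –CH2OCH3: C–O–C linkage → ether.
  CH2SCH2: C–S–C linkage → sulfide (thioether).
  CH=CH: C=C double bond → alkene.
  CH(CH2OCH3): pendant –CH2OCH3: C–O–C linkage → ether.
  CH(OCOCH3): pendant –OC(=O)CH3: an acyloxy group → ester.
  CH(OCOCH3): pendant –OC(=O)CH3: an acyloxy group → ester.
  C≡C: C≡C triple bond → alkyne.
  CH(OH): –OH on an sp³ carbon → alcohol (secondary).
  CHO: terminal –CHO: carbonyl C bonded to H and C → aldehyde.
Ether appears at: CH(CH2OCH3), CH(CH2OCH3) → 2.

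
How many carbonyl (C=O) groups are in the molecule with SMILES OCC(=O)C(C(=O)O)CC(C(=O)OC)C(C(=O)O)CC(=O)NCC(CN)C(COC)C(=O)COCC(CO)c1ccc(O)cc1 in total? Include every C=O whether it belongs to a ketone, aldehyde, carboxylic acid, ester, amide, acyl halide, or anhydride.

CO: ketone, 1 C=O (running total 1).
CH(COOH): carboxylic acid, 1 C=O (running total 2).
CH(COOCH3): ester, 1 C=O (running total 3).
CH(COOH): carboxylic acid, 1 C=O (running total 4).
CH2CONHCH2: amide, 1 C=O (running total 5).
CO: ketone, 1 C=O (running total 6).

6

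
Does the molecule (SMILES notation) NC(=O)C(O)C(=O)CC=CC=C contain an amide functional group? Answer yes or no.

yes

–C(=O)NH2: carbonyl C bonded to C and to N → amide (the N is not a separate amine).
–OH on an sp³ carbon → alcohol (secondary).
–C(=O)– with carbon on both sides → ketone.
C=C double bond → alkene.
C=C double bond → alkene.
The H2NCO segment supplies the amide: –C(=O)NH2: carbonyl C bonded to C and to N → amide (the N is not a separate amine).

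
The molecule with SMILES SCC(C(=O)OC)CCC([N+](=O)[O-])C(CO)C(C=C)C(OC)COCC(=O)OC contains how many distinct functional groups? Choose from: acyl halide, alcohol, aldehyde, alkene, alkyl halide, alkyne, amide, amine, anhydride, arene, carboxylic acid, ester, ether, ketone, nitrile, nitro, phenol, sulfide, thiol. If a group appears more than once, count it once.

Reading the structure from left to right:
  HSCH2: –SH on an sp³ carbon → thiol.
  CH(COOCH3): pendant –COOCH3: carbonyl C bonded to C and –OCH3 → ester.
  CH(NO2): –NO2 on an sp³ carbon → nitro (the N=O is not a carbonyl).
  CH(CH2OH): pendant –CH2OH on an sp³ backbone C → alcohol.
  CH(CH=CH2): pendant –CH=CH2: C=C double bond → alkene.
  CH(OCH3): pendant –OCH3: C–O–C with sp³ C, no adjacent C=O → ether.
  CH2OCH2: C–O–C with sp³ carbons on both sides and no adjacent C=O → ether.
  COOCH3: –C(=O)OCH3: carbonyl C bonded to C and to –OCH3 → ester (not ketone + ether).
Distinct types present: alcohol, alkene, ester, ether, nitro, thiol.

6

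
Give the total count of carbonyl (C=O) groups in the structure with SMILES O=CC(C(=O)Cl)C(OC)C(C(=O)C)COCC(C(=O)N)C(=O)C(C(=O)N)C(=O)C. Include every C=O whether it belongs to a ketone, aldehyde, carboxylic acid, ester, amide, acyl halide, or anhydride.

OHC: aldehyde, 1 C=O (running total 1).
CH(COCl): acyl halide, 1 C=O (running total 2).
CH(COCH3): ketone, 1 C=O (running total 3).
CH(CONH2): amide, 1 C=O (running total 4).
CO: ketone, 1 C=O (running total 5).
CH(CONH2): amide, 1 C=O (running total 6).
CO: ketone, 1 C=O (running total 7).

7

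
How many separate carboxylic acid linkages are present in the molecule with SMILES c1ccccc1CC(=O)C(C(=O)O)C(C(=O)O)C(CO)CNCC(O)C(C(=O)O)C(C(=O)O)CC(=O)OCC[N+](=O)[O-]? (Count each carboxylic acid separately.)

C6H5– phenyl ring → arene.
–C(=O)– with carbon on both sides → ketone.
pendant –COOH: carbonyl C bonded to C and –OH → carboxylic acid.
pendant –COOH: carbonyl C bonded to C and –OH → carboxylic acid.
pendant –CH2OH on an sp³ backbone C → alcohol.
C–N–C with sp³ carbons and no adjacent C=O → amine (secondary).
–OH on an sp³ carbon → alcohol (secondary).
pendant –COOH: carbonyl C bonded to C and –OH → carboxylic acid.
pendant –COOH: carbonyl C bonded to C and –OH → carboxylic acid.
–C(=O)–O–C with C on the carbonyl side → ester.
–NO2 on carbon → nitro group.
Carboxylic acid appears at: CH(COOH), CH(COOH), CH(COOH), CH(COOH) → 4.

4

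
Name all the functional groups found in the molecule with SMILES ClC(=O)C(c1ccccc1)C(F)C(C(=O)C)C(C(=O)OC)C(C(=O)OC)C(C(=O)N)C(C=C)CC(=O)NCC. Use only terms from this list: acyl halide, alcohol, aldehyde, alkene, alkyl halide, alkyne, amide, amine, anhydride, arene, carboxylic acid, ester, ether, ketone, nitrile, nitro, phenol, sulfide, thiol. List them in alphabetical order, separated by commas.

Working along the chain:
  ClCO: –C(=O)Cl: carbonyl C bonded to C and to a halogen → acyl halide (not alkyl halide).
  CH(C6H5): pendant –C6H5: benzene ring → arene.
  CH(F): halogen on an sp³ carbon → alkyl halide.
  CH(COCH3): pendant –COCH3: carbonyl C bonded to two carbons → ketone.
  CH(COOCH3): pendant –COOCH3: carbonyl C bonded to C and –OCH3 → ester.
  CH(COOCH3): pendant –COOCH3: carbonyl C bonded to C and –OCH3 → ester.
  CH(CONH2): pendant –CONH2: carbonyl C bonded to C and N → amide.
  CH(CH=CH2): pendant –CH=CH2: C=C double bond → alkene.
  CH2CONHCH2: –C(=O)–N– linkage → amide (the N is not an amine).

acyl halide, alkene, alkyl halide, amide, arene, ester, ketone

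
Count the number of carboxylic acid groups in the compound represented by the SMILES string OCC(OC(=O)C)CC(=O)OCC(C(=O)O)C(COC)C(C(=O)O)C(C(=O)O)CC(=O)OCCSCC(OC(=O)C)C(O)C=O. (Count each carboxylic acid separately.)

3

Reading the structure from left to right:
  HOCH2: HO– on an sp³ carbon → alcohol.
  CH(OCOCH3): pendant –OC(=O)CH3: an acyloxy group → ester.
  CH2COOCH2: –C(=O)–O–C with C on the carbonyl side → ester.
  CH(COOH): pendant –COOH: carbonyl C bonded to C and –OH → carboxylic acid.
  CH(CH2OCH3): pendant –CH2OCH3: C–O–C linkage → ether.
  CH(COOH): pendant –COOH: carbonyl C bonded to C and –OH → carboxylic acid.
  CH(COOH): pendant –COOH: carbonyl C bonded to C and –OH → carboxylic acid.
  CH2COOCH2: –C(=O)–O–C with C on the carbonyl side → ester.
  CH2SCH2: C–S–C linkage → sulfide (thioether).
  CH(OCOCH3): pendant –OC(=O)CH3: an acyloxy group → ester.
  CH(OH): –OH on an sp³ carbon → alcohol (secondary).
  CHO: terminal –CHO: carbonyl C bonded to H and C → aldehyde.
Carboxylic acid appears at: CH(COOH), CH(COOH), CH(COOH) → 3.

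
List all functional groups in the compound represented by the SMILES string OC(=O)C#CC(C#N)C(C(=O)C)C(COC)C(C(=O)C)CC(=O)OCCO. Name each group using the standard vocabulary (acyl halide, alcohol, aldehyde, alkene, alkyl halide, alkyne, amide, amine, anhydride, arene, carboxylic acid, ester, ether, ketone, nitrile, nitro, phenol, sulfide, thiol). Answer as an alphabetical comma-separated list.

–COOH: carbonyl C bonded to –OH and C → carboxylic acid (the –OH is not a separate alcohol).
C≡C triple bond → alkyne.
pendant –C≡N: nitrile.
pendant –COCH3: carbonyl C bonded to two carbons → ketone.
pendant –CH2OCH3: C–O–C linkage → ether.
pendant –COCH3: carbonyl C bonded to two carbons → ketone.
–C(=O)–O–C with C on the carbonyl side → ester.
–OH on an sp³ carbon → alcohol.

alcohol, alkyne, carboxylic acid, ester, ether, ketone, nitrile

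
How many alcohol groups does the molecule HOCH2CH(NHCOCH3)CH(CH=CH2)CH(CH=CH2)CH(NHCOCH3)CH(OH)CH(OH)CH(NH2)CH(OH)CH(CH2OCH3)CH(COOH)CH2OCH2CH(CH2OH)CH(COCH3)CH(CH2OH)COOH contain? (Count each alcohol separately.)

6

Working along the chain:
  HOCH2: HO– on an sp³ carbon → alcohol.
  CH(NHCOCH3): pendant –NHC(=O)CH3: N bonded to a carbonyl → amide (not amine).
  CH(CH=CH2): pendant –CH=CH2: C=C double bond → alkene.
  CH(CH=CH2): pendant –CH=CH2: C=C double bond → alkene.
  CH(NHCOCH3): pendant –NHC(=O)CH3: N bonded to a carbonyl → amide (not amine).
  CH(OH): –OH on an sp³ carbon → alcohol (secondary).
  CH(OH): –OH on an sp³ carbon → alcohol (secondary).
  CH(NH2): –NH2 on an sp³ carbon with no adjacent C=O → amine.
  CH(OH): –OH on an sp³ carbon → alcohol (secondary).
  CH(CH2OCH3): pendant –CH2OCH3: C–O–C linkage → ether.
  CH(COOH): pendant –COOH: carbonyl C bonded to C and –OH → carboxylic acid.
  CH2OCH2: C–O–C with sp³ carbons on both sides and no adjacent C=O → ether.
  CH(CH2OH): pendant –CH2OH on an sp³ backbone C → alcohol.
  CH(COCH3): pendant –COCH3: carbonyl C bonded to two carbons → ketone.
  CH(CH2OH): pendant –CH2OH on an sp³ backbone C → alcohol.
  COOH: –COOH: carbonyl C bonded to –OH and C → carboxylic acid (the –OH is not a separate alcohol).
Alcohol appears at: HOCH2, CH(OH), CH(OH), CH(OH), CH(CH2OH), CH(CH2OH) → 6.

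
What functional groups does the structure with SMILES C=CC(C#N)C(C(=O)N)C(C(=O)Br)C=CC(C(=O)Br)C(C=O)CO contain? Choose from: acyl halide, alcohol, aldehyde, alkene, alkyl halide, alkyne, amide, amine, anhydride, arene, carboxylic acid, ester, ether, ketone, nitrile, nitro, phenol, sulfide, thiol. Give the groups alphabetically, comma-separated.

C=C double bond → alkene.
pendant –C≡N: nitrile.
pendant –CONH2: carbonyl C bonded to C and N → amide.
pendant –C(=O)X: carbonyl C bonded to C and halogen → acyl halide.
C=C double bond → alkene.
pendant –C(=O)X: carbonyl C bonded to C and halogen → acyl halide.
pendant –CHO: carbonyl C bonded to C and H → aldehyde.
–OH on an sp³ carbon → alcohol.

acyl halide, alcohol, aldehyde, alkene, amide, nitrile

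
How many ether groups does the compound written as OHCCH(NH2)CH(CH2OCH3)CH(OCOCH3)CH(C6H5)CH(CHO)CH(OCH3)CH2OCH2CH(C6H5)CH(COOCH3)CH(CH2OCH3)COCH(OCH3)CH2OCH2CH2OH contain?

6

Reading the structure from left to right:
  OHC: terminal –CHO: carbonyl C bonded to H and C → aldehyde.
  CH(NH2): –NH2 on an sp³ carbon with no adjacent C=O → amine.
  CH(CH2OCH3): pendant –CH2OCH3: C–O–C linkage → ether.
  CH(OCOCH3): pendant –OC(=O)CH3: an acyloxy group → ester.
  CH(C6H5): pendant –C6H5: benzene ring → arene.
  CH(CHO): pendant –CHO: carbonyl C bonded to C and H → aldehyde.
  CH(OCH3): pendant –OCH3: C–O–C with sp³ C, no adjacent C=O → ether.
  CH2OCH2: C–O–C with sp³ carbons on both sides and no adjacent C=O → ether.
  CH(C6H5): pendant –C6H5: benzene ring → arene.
  CH(COOCH3): pendant –COOCH3: carbonyl C bonded to C and –OCH3 → ester.
  CH(CH2OCH3): pendant –CH2OCH3: C–O–C linkage → ether.
  CO: –C(=O)– with carbon on both sides → ketone.
  CH(OCH3): pendant –OCH3: C–O–C with sp³ C, no adjacent C=O → ether.
  CH2OCH2: C–O–C with sp³ carbons on both sides and no adjacent C=O → ether.
  CH2OH: –OH on an sp³ carbon → alcohol.
Ether appears at: CH(CH2OCH3), CH(OCH3), CH2OCH2, CH(CH2OCH3), CH(OCH3), CH2OCH2 → 6.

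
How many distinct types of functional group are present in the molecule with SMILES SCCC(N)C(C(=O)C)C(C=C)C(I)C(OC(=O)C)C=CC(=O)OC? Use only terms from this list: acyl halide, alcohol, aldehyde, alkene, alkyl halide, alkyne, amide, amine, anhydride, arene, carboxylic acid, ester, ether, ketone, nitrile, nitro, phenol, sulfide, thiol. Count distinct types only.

6

Taking each segment in turn:
  HSCH2: –SH on an sp³ carbon → thiol.
  CH(NH2): –NH2 on an sp³ carbon with no adjacent C=O → amine.
  CH(COCH3): pendant –COCH3: carbonyl C bonded to two carbons → ketone.
  CH(CH=CH2): pendant –CH=CH2: C=C double bond → alkene.
  CH(I): halogen on an sp³ carbon → alkyl halide.
  CH(OCOCH3): pendant –OC(=O)CH3: an acyloxy group → ester.
  CH=CH: C=C double bond → alkene.
  COOCH3: –C(=O)OCH3: carbonyl C bonded to C and to –OCH3 → ester (not ketone + ether).
Distinct types present: alkene, alkyl halide, amine, ester, ketone, thiol.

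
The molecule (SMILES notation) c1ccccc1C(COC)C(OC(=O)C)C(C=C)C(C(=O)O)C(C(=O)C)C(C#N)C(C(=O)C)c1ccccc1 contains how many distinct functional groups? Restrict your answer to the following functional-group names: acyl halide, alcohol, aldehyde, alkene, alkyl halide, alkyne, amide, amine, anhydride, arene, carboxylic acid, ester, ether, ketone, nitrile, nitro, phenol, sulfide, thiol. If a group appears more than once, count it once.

7

Reading the structure from left to right:
  C6H5: C6H5– phenyl ring → arene.
  CH(CH2OCH3): pendant –CH2OCH3: C–O–C linkage → ether.
  CH(OCOCH3): pendant –OC(=O)CH3: an acyloxy group → ester.
  CH(CH=CH2): pendant –CH=CH2: C=C double bond → alkene.
  CH(COOH): pendant –COOH: carbonyl C bonded to C and –OH → carboxylic acid.
  CH(COCH3): pendant –COCH3: carbonyl C bonded to two carbons → ketone.
  CH(CN): pendant –C≡N: nitrile.
  CH(COCH3): pendant –COCH3: carbonyl C bonded to two carbons → ketone.
  C6H5: –C6H5 phenyl ring → arene.
Distinct types present: alkene, arene, carboxylic acid, ester, ether, ketone, nitrile.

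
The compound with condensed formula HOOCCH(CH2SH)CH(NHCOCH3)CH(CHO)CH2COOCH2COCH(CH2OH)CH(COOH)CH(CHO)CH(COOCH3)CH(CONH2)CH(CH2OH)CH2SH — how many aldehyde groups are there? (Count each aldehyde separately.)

2

Taking each segment in turn:
  HOOC: –COOH: carbonyl C bonded to –OH and C → carboxylic acid (the –OH is not a separate alcohol).
  CH(CH2SH): pendant –CH2SH → thiol.
  CH(NHCOCH3): pendant –NHC(=O)CH3: N bonded to a carbonyl → amide (not amine).
  CH(CHO): pendant –CHO: carbonyl C bonded to C and H → aldehyde.
  CH2COOCH2: –C(=O)–O–C with C on the carbonyl side → ester.
  CO: –C(=O)– with carbon on both sides → ketone.
  CH(CH2OH): pendant –CH2OH on an sp³ backbone C → alcohol.
  CH(COOH): pendant –COOH: carbonyl C bonded to C and –OH → carboxylic acid.
  CH(CHO): pendant –CHO: carbonyl C bonded to C and H → aldehyde.
  CH(COOCH3): pendant –COOCH3: carbonyl C bonded to C and –OCH3 → ester.
  CH(CONH2): pendant –CONH2: carbonyl C bonded to C and N → amide.
  CH(CH2OH): pendant –CH2OH on an sp³ backbone C → alcohol.
  CH2SH: –SH on an sp³ carbon → thiol.
Aldehyde appears at: CH(CHO), CH(CHO) → 2.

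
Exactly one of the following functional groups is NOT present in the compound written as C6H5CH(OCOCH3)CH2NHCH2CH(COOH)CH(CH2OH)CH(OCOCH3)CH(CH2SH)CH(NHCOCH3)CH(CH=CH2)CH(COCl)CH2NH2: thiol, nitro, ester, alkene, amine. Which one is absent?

nitro

amine: present (CH2NHCH2 — C–N–C with sp³ carbons and no adjacent C=O → amine (secondary)).
thiol: present (CH(CH2SH) — pendant –CH2SH → thiol).
alkene: present (CH(CH=CH2) — pendant –CH=CH2: C=C double bond → alkene).
ester: present (CH(OCOCH3) — pendant –OC(=O)CH3: an acyloxy group → ester).
nitro: no segment matches this pattern.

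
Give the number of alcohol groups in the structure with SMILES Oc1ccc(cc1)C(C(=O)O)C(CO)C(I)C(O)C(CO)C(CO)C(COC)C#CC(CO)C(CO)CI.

Reading the structure from left to right:
  HOC6H4: –OH attached directly to an aromatic ring → phenol (not alcohol); the ring itself is an arene.
  CH(COOH): pendant –COOH: carbonyl C bonded to C and –OH → carboxylic acid.
  CH(CH2OH): pendant –CH2OH on an sp³ backbone C → alcohol.
  CH(I): halogen on an sp³ carbon → alkyl halide.
  CH(OH): –OH on an sp³ carbon → alcohol (secondary).
  CH(CH2OH): pendant –CH2OH on an sp³ backbone C → alcohol.
  CH(CH2OH): pendant –CH2OH on an sp³ backbone C → alcohol.
  CH(CH2OCH3): pendant –CH2OCH3: C–O–C linkage → ether.
  C≡C: C≡C triple bond → alkyne.
  CH(CH2OH): pendant –CH2OH on an sp³ backbone C → alcohol.
  CH(CH2OH): pendant –CH2OH on an sp³ backbone C → alcohol.
  CH2I: halogen on an sp³ carbon → alkyl halide.
Alcohol appears at: CH(CH2OH), CH(OH), CH(CH2OH), CH(CH2OH), CH(CH2OH), CH(CH2OH) → 6.

6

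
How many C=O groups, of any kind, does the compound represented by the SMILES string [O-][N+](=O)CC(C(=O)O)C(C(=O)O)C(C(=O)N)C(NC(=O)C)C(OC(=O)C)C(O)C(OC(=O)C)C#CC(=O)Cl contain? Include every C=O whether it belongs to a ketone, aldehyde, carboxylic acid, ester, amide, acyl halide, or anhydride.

7

CH(COOH): carboxylic acid, 1 C=O (running total 1).
CH(COOH): carboxylic acid, 1 C=O (running total 2).
CH(CONH2): amide, 1 C=O (running total 3).
CH(NHCOCH3): amide, 1 C=O (running total 4).
CH(OCOCH3): ester, 1 C=O (running total 5).
CH(OCOCH3): ester, 1 C=O (running total 6).
COCl: acyl halide, 1 C=O (running total 7).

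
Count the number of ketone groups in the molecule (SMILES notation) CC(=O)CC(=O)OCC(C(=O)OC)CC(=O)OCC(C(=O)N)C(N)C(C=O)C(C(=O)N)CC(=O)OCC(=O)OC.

Taking each segment in turn:
  CO: –C(=O)– with carbon on both sides → ketone.
  CH2COOCH2: –C(=O)–O–C with C on the carbonyl side → ester.
  CH(COOCH3): pendant –COOCH3: carbonyl C bonded to C and –OCH3 → ester.
  CH2COOCH2: –C(=O)–O–C with C on the carbonyl side → ester.
  CH(CONH2): pendant –CONH2: carbonyl C bonded to C and N → amide.
  CH(NH2): –NH2 on an sp³ carbon with no adjacent C=O → amine.
  CH(CHO): pendant –CHO: carbonyl C bonded to C and H → aldehyde.
  CH(CONH2): pendant –CONH2: carbonyl C bonded to C and N → amide.
  CH2COOCH2: –C(=O)–O–C with C on the carbonyl side → ester.
  COOCH3: –C(=O)OCH3: carbonyl C bonded to C and to –OCH3 → ester (not ketone + ether).
Ketone appears at: CO → 1.

1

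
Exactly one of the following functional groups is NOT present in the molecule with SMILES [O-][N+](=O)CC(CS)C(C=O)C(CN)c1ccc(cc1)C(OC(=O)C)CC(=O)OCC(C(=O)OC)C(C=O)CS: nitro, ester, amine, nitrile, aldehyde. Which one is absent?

nitrile

aldehyde: present (CH(CHO) — pendant –CHO: carbonyl C bonded to C and H → aldehyde).
amine: present (CH(CH2NH2) — pendant –CH2NH2: N on sp³ C, no adjacent C=O → amine).
nitro: present (O2NCH2 — –NO2 on carbon → nitro group).
ester: present (CH(OCOCH3) — pendant –OC(=O)CH3: an acyloxy group → ester).
nitrile: no segment matches this pattern.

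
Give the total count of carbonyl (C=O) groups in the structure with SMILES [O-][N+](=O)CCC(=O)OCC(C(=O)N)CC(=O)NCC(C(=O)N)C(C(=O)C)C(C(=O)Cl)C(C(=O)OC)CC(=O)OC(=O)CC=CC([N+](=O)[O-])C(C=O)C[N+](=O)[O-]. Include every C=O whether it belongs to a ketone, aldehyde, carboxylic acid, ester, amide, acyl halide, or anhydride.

CH2COOCH2: ester, 1 C=O (running total 1).
CH(CONH2): amide, 1 C=O (running total 2).
CH2CONHCH2: amide, 1 C=O (running total 3).
CH(CONH2): amide, 1 C=O (running total 4).
CH(COCH3): ketone, 1 C=O (running total 5).
CH(COCl): acyl halide, 1 C=O (running total 6).
CH(COOCH3): ester, 1 C=O (running total 7).
CH2CO-O-COCH2: anhydride, 2 C=O (running total 9).
CH(CHO): aldehyde, 1 C=O (running total 10).

10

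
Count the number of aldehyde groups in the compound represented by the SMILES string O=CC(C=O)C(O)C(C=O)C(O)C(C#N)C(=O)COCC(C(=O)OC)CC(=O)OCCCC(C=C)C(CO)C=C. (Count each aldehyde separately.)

terminal –CHO: carbonyl C bonded to H and C → aldehyde.
pendant –CHO: carbonyl C bonded to C and H → aldehyde.
–OH on an sp³ carbon → alcohol (secondary).
pendant –CHO: carbonyl C bonded to C and H → aldehyde.
–OH on an sp³ carbon → alcohol (secondary).
pendant –C≡N: nitrile.
–C(=O)– with carbon on both sides → ketone.
C–O–C with sp³ carbons on both sides and no adjacent C=O → ether.
pendant –COOCH3: carbonyl C bonded to C and –OCH3 → ester.
–C(=O)–O–C with C on the carbonyl side → ester.
pendant –CH=CH2: C=C double bond → alkene.
pendant –CH2OH on an sp³ backbone C → alcohol.
C=C double bond → alkene.
Aldehyde appears at: OHC, CH(CHO), CH(CHO) → 3.

3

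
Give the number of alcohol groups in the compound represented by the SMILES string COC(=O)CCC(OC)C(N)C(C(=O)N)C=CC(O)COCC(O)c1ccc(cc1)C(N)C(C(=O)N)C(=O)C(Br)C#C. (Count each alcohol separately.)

Taking each segment in turn:
  CH3OOC: CH3O–C(=O)–: carbonyl C bonded to C and to –OCH3 → ester (not ketone + ether).
  CH(OCH3): pendant –OCH3: C–O–C with sp³ C, no adjacent C=O → ether.
  CH(NH2): –NH2 on an sp³ carbon with no adjacent C=O → amine.
  CH(CONH2): pendant –CONH2: carbonyl C bonded to C and N → amide.
  CH=CH: C=C double bond → alkene.
  CH(OH): –OH on an sp³ carbon → alcohol (secondary).
  CH2OCH2: C–O–C with sp³ carbons on both sides and no adjacent C=O → ether.
  CH(OH): –OH on an sp³ carbon → alcohol (secondary).
  C6H4: para-disubstituted benzene ring → arene.
  CH(NH2): –NH2 on an sp³ carbon with no adjacent C=O → amine.
  CH(CONH2): pendant –CONH2: carbonyl C bonded to C and N → amide.
  CO: –C(=O)– with carbon on both sides → ketone.
  CH(Br): halogen on an sp³ carbon → alkyl halide.
  C≡CH: C≡C triple bond → alkyne.
Alcohol appears at: CH(OH), CH(OH) → 2.

2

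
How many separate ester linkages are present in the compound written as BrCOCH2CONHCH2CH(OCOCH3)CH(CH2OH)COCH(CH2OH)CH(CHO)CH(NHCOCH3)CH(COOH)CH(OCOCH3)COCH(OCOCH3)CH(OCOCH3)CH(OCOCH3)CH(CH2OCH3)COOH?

Reading the structure from left to right:
  BrCO: –C(=O)Br: carbonyl C bonded to C and to a halogen → acyl halide (not alkyl halide).
  CH2CONHCH2: –C(=O)–N– linkage → amide (the N is not an amine).
  CH(OCOCH3): pendant –OC(=O)CH3: an acyloxy group → ester.
  CH(CH2OH): pendant –CH2OH on an sp³ backbone C → alcohol.
  CO: –C(=O)– with carbon on both sides → ketone.
  CH(CH2OH): pendant –CH2OH on an sp³ backbone C → alcohol.
  CH(CHO): pendant –CHO: carbonyl C bonded to C and H → aldehyde.
  CH(NHCOCH3): pendant –NHC(=O)CH3: N bonded to a carbonyl → amide (not amine).
  CH(COOH): pendant –COOH: carbonyl C bonded to C and –OH → carboxylic acid.
  CH(OCOCH3): pendant –OC(=O)CH3: an acyloxy group → ester.
  CO: –C(=O)– with carbon on both sides → ketone.
  CH(OCOCH3): pendant –OC(=O)CH3: an acyloxy group → ester.
  CH(OCOCH3): pendant –OC(=O)CH3: an acyloxy group → ester.
  CH(OCOCH3): pendant –OC(=O)CH3: an acyloxy group → ester.
  CH(CH2OCH3): pendant –CH2OCH3: C–O–C linkage → ether.
  COOH: –COOH: carbonyl C bonded to –OH and C → carboxylic acid (the –OH is not a separate alcohol).
Ester appears at: CH(OCOCH3), CH(OCOCH3), CH(OCOCH3), CH(OCOCH3), CH(OCOCH3) → 5.

5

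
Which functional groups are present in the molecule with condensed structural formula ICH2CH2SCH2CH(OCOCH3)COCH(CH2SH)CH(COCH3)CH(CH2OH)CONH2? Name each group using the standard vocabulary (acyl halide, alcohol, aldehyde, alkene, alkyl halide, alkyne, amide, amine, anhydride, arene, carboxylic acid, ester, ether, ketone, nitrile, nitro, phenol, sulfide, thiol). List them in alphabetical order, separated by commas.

Taking each segment in turn:
  ICH2: halogen on an sp³ carbon → alkyl halide.
  CH2SCH2: C–S–C linkage → sulfide (thioether).
  CH(OCOCH3): pendant –OC(=O)CH3: an acyloxy group → ester.
  CO: –C(=O)– with carbon on both sides → ketone.
  CH(CH2SH): pendant –CH2SH → thiol.
  CH(COCH3): pendant –COCH3: carbonyl C bonded to two carbons → ketone.
  CH(CH2OH): pendant –CH2OH on an sp³ backbone C → alcohol.
  CONH2: –C(=O)NH2: carbonyl C bonded to C and to N → amide (the N is not a separate amine).

alcohol, alkyl halide, amide, ester, ketone, sulfide, thiol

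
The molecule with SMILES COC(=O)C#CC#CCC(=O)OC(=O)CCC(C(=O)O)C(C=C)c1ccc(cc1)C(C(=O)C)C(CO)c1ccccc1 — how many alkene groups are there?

1

Reading the structure from left to right:
  CH3OOC: CH3O–C(=O)–: carbonyl C bonded to C and to –OCH3 → ester (not ketone + ether).
  C≡C: C≡C triple bond → alkyne.
  C≡C: C≡C triple bond → alkyne.
  CH2CO-O-COCH2: two acyl groups sharing one oxygen, –C(=O)–O–C(=O)– → anhydride.
  CH(COOH): pendant –COOH: carbonyl C bonded to C and –OH → carboxylic acid.
  CH(CH=CH2): pendant –CH=CH2: C=C double bond → alkene.
  C6H4: para-disubstituted benzene ring → arene.
  CH(COCH3): pendant –COCH3: carbonyl C bonded to two carbons → ketone.
  CH(CH2OH): pendant –CH2OH on an sp³ backbone C → alcohol.
  C6H5: –C6H5 phenyl ring → arene.
Alkene appears at: CH(CH=CH2) → 1.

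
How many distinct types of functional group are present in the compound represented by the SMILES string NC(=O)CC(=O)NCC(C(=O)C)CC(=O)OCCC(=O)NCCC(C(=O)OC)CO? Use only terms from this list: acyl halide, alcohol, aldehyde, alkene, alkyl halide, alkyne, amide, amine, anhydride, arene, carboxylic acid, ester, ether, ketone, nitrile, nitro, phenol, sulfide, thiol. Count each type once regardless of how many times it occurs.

4

Working along the chain:
  H2NCO: –C(=O)NH2: carbonyl C bonded to C and to N → amide (the N is not a separate amine).
  CH2CONHCH2: –C(=O)–N– linkage → amide (the N is not an amine).
  CH(COCH3): pendant –COCH3: carbonyl C bonded to two carbons → ketone.
  CH2COOCH2: –C(=O)–O–C with C on the carbonyl side → ester.
  CH2CONHCH2: –C(=O)–N– linkage → amide (the N is not an amine).
  CH(COOCH3): pendant –COOCH3: carbonyl C bonded to C and –OCH3 → ester.
  CH2OH: –OH on an sp³ carbon → alcohol.
Distinct types present: alcohol, amide, ester, ketone.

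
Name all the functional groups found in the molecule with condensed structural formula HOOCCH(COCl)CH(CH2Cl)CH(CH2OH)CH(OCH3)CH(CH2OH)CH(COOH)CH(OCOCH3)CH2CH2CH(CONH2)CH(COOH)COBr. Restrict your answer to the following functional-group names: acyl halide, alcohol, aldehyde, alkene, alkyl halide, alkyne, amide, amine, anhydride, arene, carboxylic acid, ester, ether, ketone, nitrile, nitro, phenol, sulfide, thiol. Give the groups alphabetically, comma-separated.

acyl halide, alcohol, alkyl halide, amide, carboxylic acid, ester, ether

–COOH: carbonyl C bonded to –OH and C → carboxylic acid (the –OH is not a separate alcohol).
pendant –C(=O)X: carbonyl C bonded to C and halogen → acyl halide.
pendant –CH2X: halogen on sp³ carbon → alkyl halide.
pendant –CH2OH on an sp³ backbone C → alcohol.
pendant –OCH3: C–O–C with sp³ C, no adjacent C=O → ether.
pendant –CH2OH on an sp³ backbone C → alcohol.
pendant –COOH: carbonyl C bonded to C and –OH → carboxylic acid.
pendant –OC(=O)CH3: an acyloxy group → ester.
pendant –CONH2: carbonyl C bonded to C and N → amide.
pendant –COOH: carbonyl C bonded to C and –OH → carboxylic acid.
–C(=O)Br: carbonyl C bonded to C and to a halogen → acyl halide (not alkyl halide).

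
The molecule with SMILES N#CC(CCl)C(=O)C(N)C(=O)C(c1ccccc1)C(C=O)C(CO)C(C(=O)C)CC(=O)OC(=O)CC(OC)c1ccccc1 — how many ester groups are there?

0

N≡C–: carbon triple-bonded to nitrogen → nitrile.
pendant –CH2X: halogen on sp³ carbon → alkyl halide.
–C(=O)– with carbon on both sides → ketone.
–NH2 on an sp³ carbon with no adjacent C=O → amine.
–C(=O)– with carbon on both sides → ketone.
pendant –C6H5: benzene ring → arene.
pendant –CHO: carbonyl C bonded to C and H → aldehyde.
pendant –CH2OH on an sp³ backbone C → alcohol.
pendant –COCH3: carbonyl C bonded to two carbons → ketone.
two acyl groups sharing one oxygen, –C(=O)–O–C(=O)– → anhydride.
pendant –OCH3: C–O–C with sp³ C, no adjacent C=O → ether.
–C6H5 phenyl ring → arene.
No segment is a ester: CO is ketone, not ester; CO is ketone, not ester; CH(COCH3) is ketone, not ester. → 0.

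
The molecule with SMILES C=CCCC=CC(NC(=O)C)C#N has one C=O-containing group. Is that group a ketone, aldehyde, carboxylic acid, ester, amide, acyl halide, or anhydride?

The carbonyl is in the CH(NHCOCH3) segment: pendant –NHC(=O)CH3: N bonded to a carbonyl → amide (not amine).

amide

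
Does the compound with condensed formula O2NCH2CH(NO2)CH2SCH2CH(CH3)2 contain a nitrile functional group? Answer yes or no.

no

Reading the structure from left to right:
  O2NCH2: –NO2 on carbon → nitro group.
  CH(NO2): –NO2 on an sp³ carbon → nitro (the N=O is not a carbonyl).
  CH2SCH2: C–S–C linkage → sulfide (thioether).
The groups actually present are: nitro, sulfide.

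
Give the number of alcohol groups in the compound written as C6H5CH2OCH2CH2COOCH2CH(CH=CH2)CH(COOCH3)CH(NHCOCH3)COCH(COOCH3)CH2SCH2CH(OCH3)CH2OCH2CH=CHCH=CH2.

0

C6H5– phenyl ring → arene.
C–O–C with sp³ carbons on both sides and no adjacent C=O → ether.
–C(=O)–O–C with C on the carbonyl side → ester.
pendant –CH=CH2: C=C double bond → alkene.
pendant –COOCH3: carbonyl C bonded to C and –OCH3 → ester.
pendant –NHC(=O)CH3: N bonded to a carbonyl → amide (not amine).
–C(=O)– with carbon on both sides → ketone.
pendant –COOCH3: carbonyl C bonded to C and –OCH3 → ester.
C–S–C linkage → sulfide (thioether).
pendant –OCH3: C–O–C with sp³ C, no adjacent C=O → ether.
C–O–C with sp³ carbons on both sides and no adjacent C=O → ether.
C=C double bond → alkene.
C=C double bond → alkene.
No segment is a alcohol: CH2OCH2 is ether, not alcohol; CO is ketone, not alcohol; CH(OCH3) is ether, not alcohol. → 0.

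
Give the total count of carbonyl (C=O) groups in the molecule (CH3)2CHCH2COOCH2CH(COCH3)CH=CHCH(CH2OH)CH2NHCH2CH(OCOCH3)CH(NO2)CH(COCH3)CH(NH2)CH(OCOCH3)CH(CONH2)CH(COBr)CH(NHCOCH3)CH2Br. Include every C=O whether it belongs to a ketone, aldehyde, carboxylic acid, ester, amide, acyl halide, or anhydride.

CH2COOCH2: ester, 1 C=O (running total 1).
CH(COCH3): ketone, 1 C=O (running total 2).
CH(OCOCH3): ester, 1 C=O (running total 3).
CH(COCH3): ketone, 1 C=O (running total 4).
CH(OCOCH3): ester, 1 C=O (running total 5).
CH(CONH2): amide, 1 C=O (running total 6).
CH(COBr): acyl halide, 1 C=O (running total 7).
CH(NHCOCH3): amide, 1 C=O (running total 8).

8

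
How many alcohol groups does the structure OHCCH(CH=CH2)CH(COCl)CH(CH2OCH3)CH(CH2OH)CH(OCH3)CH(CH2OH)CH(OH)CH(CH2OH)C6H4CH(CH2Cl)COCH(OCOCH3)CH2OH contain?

Taking each segment in turn:
  OHC: terminal –CHO: carbonyl C bonded to H and C → aldehyde.
  CH(CH=CH2): pendant –CH=CH2: C=C double bond → alkene.
  CH(COCl): pendant –C(=O)X: carbonyl C bonded to C and halogen → acyl halide.
  CH(CH2OCH3): pendant –CH2OCH3: C–O–C linkage → ether.
  CH(CH2OH): pendant –CH2OH on an sp³ backbone C → alcohol.
  CH(OCH3): pendant –OCH3: C–O–C with sp³ C, no adjacent C=O → ether.
  CH(CH2OH): pendant –CH2OH on an sp³ backbone C → alcohol.
  CH(OH): –OH on an sp³ carbon → alcohol (secondary).
  CH(CH2OH): pendant –CH2OH on an sp³ backbone C → alcohol.
  C6H4: para-disubstituted benzene ring → arene.
  CH(CH2Cl): pendant –CH2X: halogen on sp³ carbon → alkyl halide.
  CO: –C(=O)– with carbon on both sides → ketone.
  CH(OCOCH3): pendant –OC(=O)CH3: an acyloxy group → ester.
  CH2OH: –OH on an sp³ carbon → alcohol.
Alcohol appears at: CH(CH2OH), CH(CH2OH), CH(OH), CH(CH2OH), CH2OH → 5.

5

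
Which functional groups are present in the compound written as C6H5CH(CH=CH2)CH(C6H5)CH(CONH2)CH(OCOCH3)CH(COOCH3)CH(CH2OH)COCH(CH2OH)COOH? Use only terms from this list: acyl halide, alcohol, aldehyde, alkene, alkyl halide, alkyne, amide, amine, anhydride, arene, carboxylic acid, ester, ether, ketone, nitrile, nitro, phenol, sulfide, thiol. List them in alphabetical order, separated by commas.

alcohol, alkene, amide, arene, carboxylic acid, ester, ketone

C6H5– phenyl ring → arene.
pendant –CH=CH2: C=C double bond → alkene.
pendant –C6H5: benzene ring → arene.
pendant –CONH2: carbonyl C bonded to C and N → amide.
pendant –OC(=O)CH3: an acyloxy group → ester.
pendant –COOCH3: carbonyl C bonded to C and –OCH3 → ester.
pendant –CH2OH on an sp³ backbone C → alcohol.
–C(=O)– with carbon on both sides → ketone.
pendant –CH2OH on an sp³ backbone C → alcohol.
–COOH: carbonyl C bonded to –OH and C → carboxylic acid (the –OH is not a separate alcohol).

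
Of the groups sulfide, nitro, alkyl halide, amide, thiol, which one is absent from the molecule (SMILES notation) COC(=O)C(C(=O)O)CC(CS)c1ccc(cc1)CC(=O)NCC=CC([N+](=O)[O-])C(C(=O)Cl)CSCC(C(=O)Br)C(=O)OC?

sulfide: present (CH2SCH2 — C–S–C linkage → sulfide (thioether)).
nitro: present (CH(NO2) — –NO2 on an sp³ carbon → nitro (the N=O is not a carbonyl)).
amide: present (CH2CONHCH2 — –C(=O)–N– linkage → amide (the N is not an amine)).
thiol: present (CH(CH2SH) — pendant –CH2SH → thiol).
alkyl halide: absent. In each of CH(COCl) and CH(COBr), the halogen is on a carbonyl carbon, which makes it an acyl halide, not an alkyl halide.

alkyl halide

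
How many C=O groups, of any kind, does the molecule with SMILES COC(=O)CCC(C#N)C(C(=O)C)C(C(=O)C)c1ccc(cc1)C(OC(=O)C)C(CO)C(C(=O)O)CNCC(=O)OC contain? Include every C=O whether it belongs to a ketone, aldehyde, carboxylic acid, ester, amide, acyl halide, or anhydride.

CH3OOC: ester, 1 C=O (running total 1).
CH(COCH3): ketone, 1 C=O (running total 2).
CH(COCH3): ketone, 1 C=O (running total 3).
CH(OCOCH3): ester, 1 C=O (running total 4).
CH(COOH): carboxylic acid, 1 C=O (running total 5).
COOCH3: ester, 1 C=O (running total 6).

6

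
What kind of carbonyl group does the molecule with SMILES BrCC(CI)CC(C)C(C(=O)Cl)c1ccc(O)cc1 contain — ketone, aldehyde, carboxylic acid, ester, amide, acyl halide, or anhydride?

The carbonyl is in the CH(COCl) segment: pendant –C(=O)X: carbonyl C bonded to C and halogen → acyl halide.

acyl halide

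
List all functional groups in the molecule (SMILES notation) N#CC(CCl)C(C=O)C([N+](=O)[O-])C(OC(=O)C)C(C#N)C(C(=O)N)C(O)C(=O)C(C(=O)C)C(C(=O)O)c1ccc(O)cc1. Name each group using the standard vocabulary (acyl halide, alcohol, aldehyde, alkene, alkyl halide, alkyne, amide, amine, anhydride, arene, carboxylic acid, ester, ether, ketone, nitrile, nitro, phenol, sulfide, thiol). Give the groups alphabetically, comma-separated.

N≡C–: carbon triple-bonded to nitrogen → nitrile.
pendant –CH2X: halogen on sp³ carbon → alkyl halide.
pendant –CHO: carbonyl C bonded to C and H → aldehyde.
–NO2 on an sp³ carbon → nitro (the N=O is not a carbonyl).
pendant –OC(=O)CH3: an acyloxy group → ester.
pendant –C≡N: nitrile.
pendant –CONH2: carbonyl C bonded to C and N → amide.
–OH on an sp³ carbon → alcohol (secondary).
–C(=O)– with carbon on both sides → ketone.
pendant –COCH3: carbonyl C bonded to two carbons → ketone.
pendant –COOH: carbonyl C bonded to C and –OH → carboxylic acid.
–OH attached directly to an aromatic ring → phenol (not alcohol); the ring itself is an arene.

alcohol, aldehyde, alkyl halide, amide, arene, carboxylic acid, ester, ketone, nitrile, nitro, phenol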